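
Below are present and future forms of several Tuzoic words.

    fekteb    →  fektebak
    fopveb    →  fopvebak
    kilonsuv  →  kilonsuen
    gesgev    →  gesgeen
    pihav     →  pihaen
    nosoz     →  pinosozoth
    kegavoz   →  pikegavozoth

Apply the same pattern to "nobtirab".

fekteb and gesgev both have last vowel 'e' yet inflect differently (fektebak, gesgeen), so the last vowel is not what conditions the rule; the final letter is.
"nobtirab" ends in -b. The stems ending in -b (fekteb → fektebak, fopveb → fopvebak) add -ak.
So nobtirab → nobtirabak.

nobtirabak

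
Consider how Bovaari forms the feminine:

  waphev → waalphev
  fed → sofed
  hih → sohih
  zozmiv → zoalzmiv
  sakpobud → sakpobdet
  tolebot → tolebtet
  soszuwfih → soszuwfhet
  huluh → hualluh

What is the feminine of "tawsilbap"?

hih and huluh both end in -h yet inflect differently (sohih, hualluh), so the final letter is not what conditions the rule; the number of vowels is.
"tawsilbap" has 3 vowels. The stems with 3 vowels (tolebot → tolebtet, sakpobud → sakpobdet, soszuwfih → soszuwfhet) delete the last vowel and add -et.
So tawsilbap → tawsilbpet.

tawsilbpet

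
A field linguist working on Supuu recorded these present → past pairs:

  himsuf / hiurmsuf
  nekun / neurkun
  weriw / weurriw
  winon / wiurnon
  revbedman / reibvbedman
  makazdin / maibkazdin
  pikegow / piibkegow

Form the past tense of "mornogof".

"mornogof" has 3 vowels. The stems with 3 vowels (revbedman → reibvbedman, makazdin → maibkazdin, pikegow → piibkegow) insert -ib- after the first vowel.
So mornogof → moibrnogof.

moibrnogof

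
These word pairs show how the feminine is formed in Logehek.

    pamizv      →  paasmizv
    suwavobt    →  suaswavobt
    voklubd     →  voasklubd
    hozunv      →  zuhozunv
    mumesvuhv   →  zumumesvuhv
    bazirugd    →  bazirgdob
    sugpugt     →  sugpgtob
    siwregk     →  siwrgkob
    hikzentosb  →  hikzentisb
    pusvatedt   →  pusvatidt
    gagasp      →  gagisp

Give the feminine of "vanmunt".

zuvanmunt

"vanmunt" has second-to-last letter 'n'. The one such stem in the data (hozunv → zuhozunv) adds the prefix zu-, so the same rule applies.
The other patterns: stems whose second-to-last letter is 'b' or 'z' insert -as- after the first vowel; stems whose second-to-last letter is 'g' delete the last vowel and add -ob; stems whose second-to-last letter is 'd' or 's' change the last vowel to 'i'.
So vanmunt → zuvanmunt.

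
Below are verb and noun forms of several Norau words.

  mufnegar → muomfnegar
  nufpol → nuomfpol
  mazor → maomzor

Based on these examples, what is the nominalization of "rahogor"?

raomhogor

Every pair shown (mufnegar → muomfnegar, nufpol → nuomfpol, mazor → maomzor) follows the same rule: insert -om- after the first vowel.
So rahogor → raomhogor.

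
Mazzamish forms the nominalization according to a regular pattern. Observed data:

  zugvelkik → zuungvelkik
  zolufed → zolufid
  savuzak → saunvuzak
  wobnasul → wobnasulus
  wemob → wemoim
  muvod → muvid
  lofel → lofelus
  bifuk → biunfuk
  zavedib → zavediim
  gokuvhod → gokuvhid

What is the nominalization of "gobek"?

wemob and gokuvhod both have last vowel 'o' yet inflect differently (wemoim, gokuvhid), so the last vowel is not what conditions the rule; the final letter is.
"gobek" ends in -k. The stems ending in -k (savuzak → saunvuzak, bifuk → biunfuk, zugvelkik → zuungvelkik) insert -un- after the first vowel.
So gobek → gounbek.

gounbek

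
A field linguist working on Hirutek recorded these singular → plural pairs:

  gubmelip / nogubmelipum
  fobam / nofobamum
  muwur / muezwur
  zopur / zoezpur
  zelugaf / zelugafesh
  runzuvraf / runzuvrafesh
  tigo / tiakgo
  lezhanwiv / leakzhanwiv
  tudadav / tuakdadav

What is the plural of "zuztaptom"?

fobam and zelugaf both have last vowel 'a' yet inflect differently (nofobamum, zelugafesh), so the last vowel is not what conditions the rule; the final letter is.
"zuztaptom" ends in -m. The one such stem in the data (fobam → nofobamum) adds no- … -um around the stem, so the same rule applies.
So zuztaptom → nozuztaptomum.

nozuztaptomum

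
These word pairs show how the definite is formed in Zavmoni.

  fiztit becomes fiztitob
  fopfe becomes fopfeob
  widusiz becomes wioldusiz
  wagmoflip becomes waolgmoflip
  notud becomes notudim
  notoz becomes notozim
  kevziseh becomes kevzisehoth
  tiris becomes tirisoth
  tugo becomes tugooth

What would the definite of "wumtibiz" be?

wuolmtibiz

widusiz and notoz both end in -z yet inflect differently (wioldusiz, notozim), so the final letter is not what conditions the rule; the first letter is.
"wumtibiz" begins with w-. The stems beginning with w- (widusiz → wioldusiz, wagmoflip → waolgmoflip) insert -ol- after the first vowel.
The other patterns: stems beginning with f- add -ob; stems beginning with n- add -im; stems beginning with k- or t- add -oth.
So wumtibiz → wuolmtibiz.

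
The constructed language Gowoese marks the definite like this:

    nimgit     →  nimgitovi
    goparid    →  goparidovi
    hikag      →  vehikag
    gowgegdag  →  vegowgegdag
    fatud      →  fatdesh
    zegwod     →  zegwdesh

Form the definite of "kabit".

goparid and fatud both end in -d yet inflect differently (goparidovi, fatdesh), so the final letter is not what conditions the rule; the last vowel is.
"kabit" has last vowel 'i'. The stems whose last vowel is 'i' (nimgit → nimgitovi, goparid → goparidovi) add -ovi.
The other patterns: stems whose last vowel is 'a' add the prefix ve-; stems whose last vowel is 'o' or 'u' delete the last vowel and add -esh.
So kabit → kabitovi.

kabitovi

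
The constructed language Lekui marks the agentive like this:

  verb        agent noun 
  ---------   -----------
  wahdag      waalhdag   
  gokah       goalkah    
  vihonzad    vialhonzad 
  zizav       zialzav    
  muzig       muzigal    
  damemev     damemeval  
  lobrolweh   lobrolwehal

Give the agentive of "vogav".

voalgav

"vogav" has last vowel 'a'. The stems whose last vowel is 'a' (wahdag → waalhdag, gokah → goalkah, vihonzad → vialhonzad) insert -al- after the first vowel.
The other pattern: stems whose last vowel is 'e' or 'i' add -al.
So vogav → voalgav.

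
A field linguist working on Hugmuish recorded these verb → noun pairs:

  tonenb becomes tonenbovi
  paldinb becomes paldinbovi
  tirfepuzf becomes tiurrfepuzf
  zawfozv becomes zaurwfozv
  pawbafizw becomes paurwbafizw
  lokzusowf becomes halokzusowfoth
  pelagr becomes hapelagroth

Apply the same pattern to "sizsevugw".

tirfepuzf and lokzusowf both end in -f yet inflect differently (tiurrfepuzf, halokzusowfoth), so the final letter is not what conditions the rule; the second-to-last letter is.
"sizsevugw" has second-to-last letter 'g'. The one such stem in the data (pelagr → hapelagroth) adds ha- … -oth around the stem, so the same rule applies.
So sizsevugw → hasizsevugwoth.

hasizsevugwoth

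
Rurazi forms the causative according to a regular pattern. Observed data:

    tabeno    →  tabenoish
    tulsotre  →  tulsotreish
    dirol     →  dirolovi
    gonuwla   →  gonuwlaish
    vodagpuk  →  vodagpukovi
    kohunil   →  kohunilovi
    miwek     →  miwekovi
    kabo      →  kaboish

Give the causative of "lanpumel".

lanpumelovi

kabo and dirol both have last vowel 'o' yet inflect differently (kaboish, dirolovi), so the last vowel is not what conditions the rule; whether the stem ends in a vowel or a consonant is.
"lanpumel" ends in a consonant. The stems ending in a consonant (dirol → dirolovi, vodagpuk → vodagpukovi, miwek → miwekovi) add -ovi.
The other pattern: stems ending in a vowel add -ish.
So lanpumel → lanpumelovi.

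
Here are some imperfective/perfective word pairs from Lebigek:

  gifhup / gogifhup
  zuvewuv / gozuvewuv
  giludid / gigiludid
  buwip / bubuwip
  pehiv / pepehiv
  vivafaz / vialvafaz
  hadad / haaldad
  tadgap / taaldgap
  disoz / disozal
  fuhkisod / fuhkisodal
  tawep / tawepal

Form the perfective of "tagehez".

gifhup and buwip both end in -p yet inflect differently (gogifhup, bubuwip), so the final letter is not what conditions the rule; the last vowel is.
"tagehez" has last vowel 'e'. The one such stem in the data (tawep → tawepal) adds -al, so the same rule applies.
The other patterns: stems whose last vowel is 'u' add the prefix go-; stems whose last vowel is 'i' repeat the first consonant+vowel as a prefix; stems whose last vowel is 'a' insert -al- after the first vowel.
So tagehez → tagehezal.

tagehezal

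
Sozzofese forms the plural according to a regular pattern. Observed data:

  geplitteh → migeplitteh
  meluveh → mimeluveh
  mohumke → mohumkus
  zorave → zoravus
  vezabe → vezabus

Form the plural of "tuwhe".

tuwhus

"tuwhe" ends in -e. The stems ending in -e (vezabe → vezabus, zorave → zoravus, mohumke → mohumkus) drop the final letter and add -us.
The other pattern: stems ending in -h add the prefix mi-.
So tuwhe → tuwhus.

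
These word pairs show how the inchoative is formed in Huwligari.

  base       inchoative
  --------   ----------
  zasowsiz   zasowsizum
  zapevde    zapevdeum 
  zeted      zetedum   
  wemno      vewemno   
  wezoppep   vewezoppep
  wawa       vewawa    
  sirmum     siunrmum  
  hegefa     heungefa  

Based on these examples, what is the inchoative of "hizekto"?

hiunzekto

wawa and hegefa both end in -a yet inflect differently (vewawa, heungefa), so the final letter is not what conditions the rule; the first letter is.
"hizekto" begins with h-. The one such stem in the data (hegefa → heungefa) inserts -un- after the first vowel (as does sirmum), so the same rule applies.
The other patterns: stems beginning with z- add -um; stems beginning with w- add the prefix ve-.
So hizekto → hiunzekto.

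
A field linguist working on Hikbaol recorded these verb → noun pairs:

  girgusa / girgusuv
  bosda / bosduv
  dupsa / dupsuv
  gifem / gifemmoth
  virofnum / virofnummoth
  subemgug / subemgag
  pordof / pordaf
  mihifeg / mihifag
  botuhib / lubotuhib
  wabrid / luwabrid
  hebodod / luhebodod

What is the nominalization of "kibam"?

virofnum and subemgug both have last vowel 'u' yet inflect differently (virofnummoth, subemgag), so the last vowel is not what conditions the rule; the final letter is.
"kibam" ends in -m. The stems ending in -m (gifem → gifemmoth, virofnum → virofnummoth) double the final consonant and add -oth.
So kibam → kibammoth.

kibammoth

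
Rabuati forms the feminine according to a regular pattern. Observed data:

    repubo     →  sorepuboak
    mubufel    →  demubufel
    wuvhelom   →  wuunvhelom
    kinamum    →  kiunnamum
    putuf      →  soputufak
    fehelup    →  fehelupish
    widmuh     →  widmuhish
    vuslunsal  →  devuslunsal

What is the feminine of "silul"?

widmuh and kinamum both have last vowel 'u' yet inflect differently (widmuhish, kiunnamum), so the last vowel is not what conditions the rule; the final letter is.
"silul" ends in -l. The stems ending in -l (vuslunsal → devuslunsal, mubufel → demubufel) add the prefix de-.
The other patterns: stems ending in -h or -p add -ish; stems ending in -m insert -un- after the first vowel; stems ending in -f or -o add so- … -ak around the stem.
So silul → desilul.

desilul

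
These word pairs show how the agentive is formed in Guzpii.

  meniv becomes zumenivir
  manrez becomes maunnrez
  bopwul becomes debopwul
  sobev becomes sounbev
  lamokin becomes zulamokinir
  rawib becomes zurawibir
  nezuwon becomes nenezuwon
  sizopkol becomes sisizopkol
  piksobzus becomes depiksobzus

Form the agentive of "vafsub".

nezuwon and lamokin both end in -n yet inflect differently (nenezuwon, zulamokinir), so the final letter is not what conditions the rule; the last vowel is.
"vafsub" has last vowel 'u'. The stems whose last vowel is 'u' (bopwul → debopwul, piksobzus → depiksobzus) add the prefix de-.
The other patterns: stems whose last vowel is 'o' repeat the first consonant+vowel as a prefix; stems whose last vowel is 'i' add zu- … -ir around the stem; stems whose last vowel is 'e' insert -un- after the first vowel.
So vafsub → devafsub.

devafsub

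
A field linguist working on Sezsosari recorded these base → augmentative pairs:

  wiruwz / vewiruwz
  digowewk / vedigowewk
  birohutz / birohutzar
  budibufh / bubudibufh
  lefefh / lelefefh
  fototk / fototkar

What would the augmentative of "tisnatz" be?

tisnatzar

fototk and digowewk both end in -k yet inflect differently (fototkar, vedigowewk), so the final letter is not what conditions the rule; the second-to-last letter is.
"tisnatz" has second-to-last letter 't'. The stems whose second-to-last letter is 't' (birohutz → birohutzar, fototk → fototkar) add -ar.
So tisnatz → tisnatzar.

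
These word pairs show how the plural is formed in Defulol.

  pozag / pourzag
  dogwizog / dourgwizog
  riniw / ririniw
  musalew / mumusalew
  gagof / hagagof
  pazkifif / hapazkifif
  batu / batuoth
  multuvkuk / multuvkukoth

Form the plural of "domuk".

domukoth

dogwizog and gagof both have last vowel 'o' yet inflect differently (dourgwizog, hagagof), so the last vowel is not what conditions the rule; the final letter is.
"domuk" ends in -k. The one such stem in the data (multuvkuk → multuvkukoth) adds -oth, so the same rule applies.
The other patterns: stems ending in -g insert -ur- after the first vowel; stems ending in -w repeat the first consonant+vowel as a prefix; stems ending in -f add the prefix ha-.
So domuk → domukoth.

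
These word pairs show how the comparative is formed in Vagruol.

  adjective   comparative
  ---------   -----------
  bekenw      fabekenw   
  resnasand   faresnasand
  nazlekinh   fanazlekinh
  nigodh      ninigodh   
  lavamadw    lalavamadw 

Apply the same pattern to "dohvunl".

fadohvunl

nazlekinh and nigodh both end in -h yet inflect differently (fanazlekinh, ninigodh), so the final letter is not what conditions the rule; the second-to-last letter is.
"dohvunl" has second-to-last letter 'n'. The stems whose second-to-last letter is 'n' (bekenw → fabekenw, resnasand → faresnasand, nazlekinh → fanazlekinh) add the prefix fa-.
So dohvunl → fadohvunl.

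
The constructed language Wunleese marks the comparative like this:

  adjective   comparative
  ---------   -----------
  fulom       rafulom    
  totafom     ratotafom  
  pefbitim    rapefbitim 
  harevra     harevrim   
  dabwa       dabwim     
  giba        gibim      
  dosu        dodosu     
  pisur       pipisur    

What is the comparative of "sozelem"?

rasozelem

dabwa and dosu both begin with d- yet inflect differently (dabwim, dodosu), so the first letter is not what conditions the rule; the final letter is.
"sozelem" ends in -m. The stems ending in -m (fulom → rafulom, totafom → ratotafom, pefbitim → rapefbitim) add the prefix ra-.
The other patterns: stems ending in -a drop the final letter and add -im; stems ending in -r or -u repeat the first consonant+vowel as a prefix.
So sozelem → rasozelem.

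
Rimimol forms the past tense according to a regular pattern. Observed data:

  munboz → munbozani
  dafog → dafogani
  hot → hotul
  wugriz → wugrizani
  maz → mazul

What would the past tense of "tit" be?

titul

maz and wugriz both end in -z yet inflect differently (mazul, wugrizani), so the final letter is not what conditions the rule; the number of vowels is.
"tit" has 1 vowel. The stems with 1 vowel (hot → hotul, maz → mazul) add -ul.
The other pattern: stems with 2 vowels add -ani.
So tit → titul.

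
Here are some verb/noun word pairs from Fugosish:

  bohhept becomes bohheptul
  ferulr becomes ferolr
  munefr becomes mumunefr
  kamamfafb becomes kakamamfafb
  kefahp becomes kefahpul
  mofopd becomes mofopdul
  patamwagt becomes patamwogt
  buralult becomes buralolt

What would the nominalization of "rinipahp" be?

rinipahpul

munefr and ferulr both end in -r yet inflect differently (mumunefr, ferolr), so the final letter is not what conditions the rule; the second-to-last letter is.
"rinipahp" has second-to-last letter 'h'. The one such stem in the data (kefahp → kefahpul) adds -ul, so the same rule applies.
The other patterns: stems whose second-to-last letter is 'f' repeat the first consonant+vowel as a prefix; stems whose second-to-last letter is 'g' or 'l' change the last vowel to 'o'.
So rinipahp → rinipahpul.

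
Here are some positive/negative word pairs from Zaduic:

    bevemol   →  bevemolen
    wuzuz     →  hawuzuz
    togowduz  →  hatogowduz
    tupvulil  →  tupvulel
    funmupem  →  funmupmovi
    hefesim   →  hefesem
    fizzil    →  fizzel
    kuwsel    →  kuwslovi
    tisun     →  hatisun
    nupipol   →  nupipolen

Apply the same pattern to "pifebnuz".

kuwsel and nupipol both end in -l yet inflect differently (kuwslovi, nupipolen), so the final letter is not what conditions the rule; the last vowel is.
"pifebnuz" has last vowel 'u'. The stems whose last vowel is 'u' (wuzuz → hawuzuz, tisun → hatisun, togowduz → hatogowduz) add the prefix ha-.
The other patterns: stems whose last vowel is 'e' delete the last vowel and add -ovi; stems whose last vowel is 'o' add -en; stems whose last vowel is 'i' change the last vowel to 'e'.
So pifebnuz → hapifebnuz.

hapifebnuz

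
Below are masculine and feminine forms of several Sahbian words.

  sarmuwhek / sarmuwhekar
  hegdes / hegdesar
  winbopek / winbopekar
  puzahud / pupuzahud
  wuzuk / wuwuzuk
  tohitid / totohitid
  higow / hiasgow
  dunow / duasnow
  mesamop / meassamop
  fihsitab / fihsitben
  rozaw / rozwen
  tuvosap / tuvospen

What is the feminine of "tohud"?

totohud

"tohud" has last vowel 'u'. The stems whose last vowel is 'u' (puzahud → pupuzahud, wuzuk → wuwuzuk) repeat the first consonant+vowel as a prefix.
The other patterns: stems whose last vowel is 'e' add -ar; stems whose last vowel is 'o' insert -as- after the first vowel; stems whose last vowel is 'a' delete the last vowel and add -en.
So tohud → totohud.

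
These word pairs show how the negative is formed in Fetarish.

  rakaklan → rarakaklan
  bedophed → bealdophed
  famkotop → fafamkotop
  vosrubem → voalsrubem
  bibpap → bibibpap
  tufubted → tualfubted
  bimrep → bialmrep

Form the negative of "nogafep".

bimrep and bibpap both end in -p yet inflect differently (bialmrep, bibibpap), so the final letter is not what conditions the rule; the last vowel is.
"nogafep" has last vowel 'e'. The stems whose last vowel is 'e' (bimrep → bialmrep, tufubted → tualfubted, bedophed → bealdophed) insert -al- after the first vowel.
So nogafep → noalgafep.

noalgafep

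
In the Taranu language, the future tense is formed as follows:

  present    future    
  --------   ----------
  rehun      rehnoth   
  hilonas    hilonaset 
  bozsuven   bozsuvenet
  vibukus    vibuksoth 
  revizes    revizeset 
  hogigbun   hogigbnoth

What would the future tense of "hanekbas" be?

hanekbaset

vibukus and hilonas both end in -s yet inflect differently (vibuksoth, hilonaset), so the final letter is not what conditions the rule; the last vowel is.
"hanekbas" has last vowel 'a'. The one such stem in the data (hilonas → hilonaset) adds -et, so the same rule applies.
So hanekbas → hanekbaset.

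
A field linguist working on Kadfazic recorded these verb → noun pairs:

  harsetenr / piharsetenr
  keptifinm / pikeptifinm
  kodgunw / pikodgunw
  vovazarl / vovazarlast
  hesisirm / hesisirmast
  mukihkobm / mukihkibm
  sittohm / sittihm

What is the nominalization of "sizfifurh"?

keptifinm and hesisirm both end in -m yet inflect differently (pikeptifinm, hesisirmast), so the final letter is not what conditions the rule; the second-to-last letter is.
"sizfifurh" has second-to-last letter 'r'. The stems whose second-to-last letter is 'r' (vovazarl → vovazarlast, hesisirm → hesisirmast) add -ast.
The other patterns: stems whose second-to-last letter is 'n' add the prefix pi-; stems whose second-to-last letter is 'b' or 'h' change the last vowel to 'i'.
So sizfifurh → sizfifurhast.

sizfifurhast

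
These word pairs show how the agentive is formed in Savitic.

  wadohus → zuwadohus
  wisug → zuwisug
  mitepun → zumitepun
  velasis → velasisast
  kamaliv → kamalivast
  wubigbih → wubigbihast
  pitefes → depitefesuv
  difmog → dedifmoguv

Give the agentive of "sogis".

wadohus and velasis both end in -s yet inflect differently (zuwadohus, velasisast), so the final letter is not what conditions the rule; the last vowel is.
"sogis" has last vowel 'i'. The stems whose last vowel is 'i' (velasis → velasisast, kamaliv → kamalivast, wubigbih → wubigbihast) add -ast.
The other patterns: stems whose last vowel is 'u' add the prefix zu-; stems whose last vowel is 'e' or 'o' add de- … -uv around the stem.
So sogis → sogisast.

sogisast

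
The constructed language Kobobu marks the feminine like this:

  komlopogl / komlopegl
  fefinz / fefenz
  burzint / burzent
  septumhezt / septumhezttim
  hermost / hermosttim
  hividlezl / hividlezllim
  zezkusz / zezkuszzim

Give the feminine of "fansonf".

fansenf

"fansonf" has second-to-last letter 'n'. The stems whose second-to-last letter is 'n' (fefinz → fefenz, burzint → burzent) change the last vowel to 'e'.
The other pattern: stems whose second-to-last letter is 's' or 'z' double the final consonant and add -im.
So fansonf → fansenf.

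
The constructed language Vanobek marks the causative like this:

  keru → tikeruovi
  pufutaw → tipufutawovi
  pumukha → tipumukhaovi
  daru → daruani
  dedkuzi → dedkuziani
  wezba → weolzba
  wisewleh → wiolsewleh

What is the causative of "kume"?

tikumeovi

keru and daru both end in -u yet inflect differently (tikeruovi, daruani), so the final letter is not what conditions the rule; the first letter is.
"kume" begins with k-. The one such stem in the data (keru → tikeruovi) adds ti- … -ovi around the stem, so the same rule applies.
The other patterns: stems beginning with d- add -ani; stems beginning with w- insert -ol- after the first vowel.
So kume → tikumeovi.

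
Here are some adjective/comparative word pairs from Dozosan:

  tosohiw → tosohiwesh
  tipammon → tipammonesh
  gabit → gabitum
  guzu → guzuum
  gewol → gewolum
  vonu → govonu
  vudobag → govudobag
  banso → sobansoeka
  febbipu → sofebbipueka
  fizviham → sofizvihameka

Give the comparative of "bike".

sobikeeka

guzu and vonu both end in -u yet inflect differently (guzuum, govonu), so the final letter is not what conditions the rule; the first letter is.
"bike" begins with b-. The one such stem in the data (banso → sobansoeka) adds so- … -eka around the stem, so the same rule applies.
The other patterns: stems beginning with t- add -esh; stems beginning with g- add -um; stems beginning with v- add the prefix go-.
So bike → sobikeeka.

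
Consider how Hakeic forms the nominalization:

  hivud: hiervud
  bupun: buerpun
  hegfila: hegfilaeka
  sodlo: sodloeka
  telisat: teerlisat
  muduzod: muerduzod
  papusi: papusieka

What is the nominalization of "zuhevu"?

zuhevueka

hegfila and telisat both have last vowel 'a' yet inflect differently (hegfilaeka, teerlisat), so the last vowel is not what conditions the rule; whether the stem ends in a vowel or a consonant is.
"zuhevu" ends in a vowel. The stems ending in a vowel (papusi → papusieka, sodlo → sodloeka, hegfila → hegfilaeka) add -eka.
The other pattern: stems ending in a consonant insert -er- after the first vowel.
So zuhevu → zuhevueka.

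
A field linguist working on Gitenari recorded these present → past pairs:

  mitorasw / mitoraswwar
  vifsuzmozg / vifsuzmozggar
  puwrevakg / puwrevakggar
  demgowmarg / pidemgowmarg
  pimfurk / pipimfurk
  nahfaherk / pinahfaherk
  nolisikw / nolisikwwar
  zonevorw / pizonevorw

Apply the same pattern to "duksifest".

zonevorw and nolisikw both end in -w yet inflect differently (pizonevorw, nolisikwwar), so the final letter is not what conditions the rule; the second-to-last letter is.
"duksifest" has second-to-last letter 's'. The one such stem in the data (mitorasw → mitoraswwar) doubles the final consonant and adds -ar (as do nolisikw, vifsuzmozg), so the same rule applies.
So duksifest → duksifesttar.

duksifesttar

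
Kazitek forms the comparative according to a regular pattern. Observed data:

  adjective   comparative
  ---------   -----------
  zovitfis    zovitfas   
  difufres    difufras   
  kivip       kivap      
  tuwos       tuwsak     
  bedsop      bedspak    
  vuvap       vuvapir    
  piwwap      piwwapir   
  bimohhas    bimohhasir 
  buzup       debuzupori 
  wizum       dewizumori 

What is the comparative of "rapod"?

rapdak

zovitfis and tuwos both end in -s yet inflect differently (zovitfas, tuwsak), so the final letter is not what conditions the rule; the last vowel is.
"rapod" has last vowel 'o'. The stems whose last vowel is 'o' (tuwos → tuwsak, bedsop → bedspak) delete the last vowel and add -ak.
The other patterns: stems whose last vowel is 'e' or 'i' change the last vowel to 'a'; stems whose last vowel is 'a' add -ir; stems whose last vowel is 'u' add de- … -ori around the stem.
So rapod → rapdak.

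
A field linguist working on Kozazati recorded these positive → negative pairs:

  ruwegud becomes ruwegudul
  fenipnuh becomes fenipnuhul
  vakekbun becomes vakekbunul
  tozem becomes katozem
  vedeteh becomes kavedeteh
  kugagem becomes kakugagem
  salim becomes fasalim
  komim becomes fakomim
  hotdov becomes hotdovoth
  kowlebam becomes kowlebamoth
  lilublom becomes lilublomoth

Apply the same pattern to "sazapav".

sazapavoth

fenipnuh and vedeteh both end in -h yet inflect differently (fenipnuhul, kavedeteh), so the final letter is not what conditions the rule; the last vowel is.
"sazapav" has last vowel 'a'. The one such stem in the data (kowlebam → kowlebamoth) adds -oth, so the same rule applies.
The other patterns: stems whose last vowel is 'u' add -ul; stems whose last vowel is 'e' add the prefix ka-; stems whose last vowel is 'i' add the prefix fa-.
So sazapav → sazapavoth.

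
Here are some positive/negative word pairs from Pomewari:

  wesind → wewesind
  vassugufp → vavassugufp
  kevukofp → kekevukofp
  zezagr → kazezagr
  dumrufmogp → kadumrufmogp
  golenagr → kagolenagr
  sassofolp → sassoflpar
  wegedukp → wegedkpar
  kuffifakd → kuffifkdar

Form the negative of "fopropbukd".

vassugufp and dumrufmogp both end in -p yet inflect differently (vavassugufp, kadumrufmogp), so the final letter is not what conditions the rule; the second-to-last letter is.
"fopropbukd" has second-to-last letter 'k'. The stems whose second-to-last letter is 'k' (wegedukp → wegedkpar, kuffifakd → kuffifkdar) delete the last vowel and add -ar.
So fopropbukd → fopropbkdar.

fopropbkdar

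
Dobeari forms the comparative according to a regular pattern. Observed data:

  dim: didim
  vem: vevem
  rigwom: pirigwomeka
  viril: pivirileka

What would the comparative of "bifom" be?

pibifomeka

dim and rigwom both end in -m yet inflect differently (didim, pirigwomeka), so the final letter is not what conditions the rule; the number of vowels is.
"bifom" has 2 vowels. The stems with 2 vowels (rigwom → pirigwomeka, viril → pivirileka) add pi- … -eka around the stem.
So bifom → pibifomeka.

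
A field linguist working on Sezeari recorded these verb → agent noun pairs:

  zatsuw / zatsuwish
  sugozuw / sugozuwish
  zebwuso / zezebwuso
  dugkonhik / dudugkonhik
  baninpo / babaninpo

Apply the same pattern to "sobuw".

zatsuw and zebwuso both begin with z- yet inflect differently (zatsuwish, zezebwuso), so the first letter is not what conditions the rule; the final letter is.
"sobuw" ends in -w. The stems ending in -w (zatsuw → zatsuwish, sugozuw → sugozuwish) add -ish.
The other pattern: stems ending in -k or -o repeat the first consonant+vowel as a prefix.
So sobuw → sobuwish.

sobuwish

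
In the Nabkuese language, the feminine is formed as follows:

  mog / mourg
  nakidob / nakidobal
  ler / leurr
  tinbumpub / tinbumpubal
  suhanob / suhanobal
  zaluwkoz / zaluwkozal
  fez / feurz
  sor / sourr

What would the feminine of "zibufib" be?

zibufibal

fez and zaluwkoz both end in -z yet inflect differently (feurz, zaluwkozal), so the final letter is not what conditions the rule; the number of vowels is.
"zibufib" has 3 vowels. The stems with 3 vowels (nakidob → nakidobal, suhanob → suhanobal, zaluwkoz → zaluwkozal) add -al.
So zibufib → zibufibal.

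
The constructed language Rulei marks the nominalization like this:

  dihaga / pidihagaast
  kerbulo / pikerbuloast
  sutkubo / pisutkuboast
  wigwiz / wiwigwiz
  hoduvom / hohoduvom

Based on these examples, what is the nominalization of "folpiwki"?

pifolpiwkiast

"folpiwki" ends in a vowel. The stems ending in a vowel (dihaga → pidihagaast, kerbulo → pikerbuloast, sutkubo → pisutkuboast) add pi- … -ast around the stem.
The other pattern: stems ending in a consonant repeat the first consonant+vowel as a prefix.
So folpiwki → pifolpiwkiast.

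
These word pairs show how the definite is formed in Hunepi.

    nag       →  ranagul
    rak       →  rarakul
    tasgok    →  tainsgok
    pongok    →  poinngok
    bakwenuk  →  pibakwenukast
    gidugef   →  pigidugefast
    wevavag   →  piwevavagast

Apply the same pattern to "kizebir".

rak and tasgok both end in -k yet inflect differently (rarakul, tainsgok), so the final letter is not what conditions the rule; the number of vowels is.
"kizebir" has 3 vowels. The stems with 3 vowels (bakwenuk → pibakwenukast, gidugef → pigidugefast, wevavag → piwevavagast) add pi- … -ast around the stem.
So kizebir → pikizebirast.

pikizebirast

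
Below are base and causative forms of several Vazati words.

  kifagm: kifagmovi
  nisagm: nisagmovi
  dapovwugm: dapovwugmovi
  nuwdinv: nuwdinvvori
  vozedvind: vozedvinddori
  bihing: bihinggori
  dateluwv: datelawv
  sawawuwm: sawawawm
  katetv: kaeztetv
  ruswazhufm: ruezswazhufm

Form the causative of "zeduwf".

nuwdinv and dateluwv both end in -v yet inflect differently (nuwdinvvori, datelawv), so the final letter is not what conditions the rule; the second-to-last letter is.
"zeduwf" has second-to-last letter 'w'. The stems whose second-to-last letter is 'w' (dateluwv → datelawv, sawawuwm → sawawawm) change the last vowel to 'a'.
The other patterns: stems whose second-to-last letter is 'g' add -ovi; stems whose second-to-last letter is 'n' double the final consonant and add -ori; stems whose second-to-last letter is 'f' or 't' insert -ez- after the first vowel.
So zeduwf → zedawf.

zedawf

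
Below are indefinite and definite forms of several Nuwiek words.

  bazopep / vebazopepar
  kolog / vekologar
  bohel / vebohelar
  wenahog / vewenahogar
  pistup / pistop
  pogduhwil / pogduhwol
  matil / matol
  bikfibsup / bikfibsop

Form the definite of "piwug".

piwog

"piwug" has last vowel 'u'. The stems whose last vowel is 'u' (pistup → pistop, bikfibsup → bikfibsop) change the last vowel to 'o'.
So piwug → piwog.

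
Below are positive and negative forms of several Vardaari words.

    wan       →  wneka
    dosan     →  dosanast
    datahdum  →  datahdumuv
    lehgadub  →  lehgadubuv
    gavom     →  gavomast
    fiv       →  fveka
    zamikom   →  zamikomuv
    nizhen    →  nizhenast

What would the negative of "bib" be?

bbeka

wan and nizhen both end in -n yet inflect differently (wneka, nizhenast), so the final letter is not what conditions the rule; the number of vowels is.
"bib" has 1 vowel. The stems with 1 vowel (wan → wneka, fiv → fveka) delete the last vowel and add -eka.
So bib → bbeka.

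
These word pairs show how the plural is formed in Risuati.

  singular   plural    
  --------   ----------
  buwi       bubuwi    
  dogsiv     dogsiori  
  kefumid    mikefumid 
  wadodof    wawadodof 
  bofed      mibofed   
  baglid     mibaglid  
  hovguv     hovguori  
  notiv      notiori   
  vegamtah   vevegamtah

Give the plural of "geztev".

gezteori

"geztev" ends in -v. The stems ending in -v (notiv → notiori, hovguv → hovguori, dogsiv → dogsiori) drop the final letter and add -ori.
The other patterns: stems ending in -d add the prefix mi-; stems ending in -f, -h or -i repeat the first consonant+vowel as a prefix.
So geztev → gezteori.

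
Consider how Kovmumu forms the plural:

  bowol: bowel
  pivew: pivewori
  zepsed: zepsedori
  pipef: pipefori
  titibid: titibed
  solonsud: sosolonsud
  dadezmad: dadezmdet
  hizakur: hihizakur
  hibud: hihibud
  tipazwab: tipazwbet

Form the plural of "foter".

dadezmad and hibud both end in -d yet inflect differently (dadezmdet, hihibud), so the final letter is not what conditions the rule; the last vowel is.
"foter" has last vowel 'e'. The stems whose last vowel is 'e' (zepsed → zepsedori, pivew → pivewori, pipef → pipefori) add -ori.
So foter → foterori.

foterori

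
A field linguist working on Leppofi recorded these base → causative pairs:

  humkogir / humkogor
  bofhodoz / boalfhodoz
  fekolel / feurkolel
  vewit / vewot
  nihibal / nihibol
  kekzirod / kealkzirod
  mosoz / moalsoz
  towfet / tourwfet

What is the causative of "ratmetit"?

"ratmetit" has last vowel 'i'. The stems whose last vowel is 'i' (vewit → vewot, humkogir → humkogor) change the last vowel to 'o'.
The other patterns: stems whose last vowel is 'e' insert -ur- after the first vowel; stems whose last vowel is 'o' insert -al- after the first vowel.
So ratmetit → ratmetot.

ratmetot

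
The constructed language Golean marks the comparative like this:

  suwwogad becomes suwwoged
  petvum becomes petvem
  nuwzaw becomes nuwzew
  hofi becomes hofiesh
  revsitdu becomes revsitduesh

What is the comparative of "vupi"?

vupiesh

petvum and revsitdu both have last vowel 'u' yet inflect differently (petvem, revsitduesh), so the last vowel is not what conditions the rule; whether the stem ends in a vowel or a consonant is.
"vupi" ends in a vowel. The stems ending in a vowel (hofi → hofiesh, revsitdu → revsitduesh) add -esh.
The other pattern: stems ending in a consonant change the last vowel to 'e'.
So vupi → vupiesh.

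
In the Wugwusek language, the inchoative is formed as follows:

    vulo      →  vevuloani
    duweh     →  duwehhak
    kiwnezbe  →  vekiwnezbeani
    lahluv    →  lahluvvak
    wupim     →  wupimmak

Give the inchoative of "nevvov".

nevvovvak

kiwnezbe and duweh both have last vowel 'e' yet inflect differently (vekiwnezbeani, duwehhak), so the last vowel is not what conditions the rule; whether the stem ends in a vowel or a consonant is.
"nevvov" ends in a consonant. The stems ending in a consonant (wupim → wupimmak, lahluv → lahluvvak, duweh → duwehhak) double the final consonant and add -ak.
The other pattern: stems ending in a vowel add ve- … -ani around the stem.
So nevvov → nevvovvak.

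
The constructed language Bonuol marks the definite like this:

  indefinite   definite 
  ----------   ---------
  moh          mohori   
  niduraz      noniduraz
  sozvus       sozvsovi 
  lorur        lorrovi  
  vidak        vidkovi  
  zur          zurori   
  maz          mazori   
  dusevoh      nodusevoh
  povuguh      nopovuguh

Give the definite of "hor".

zur and lorur both end in -r yet inflect differently (zurori, lorrovi), so the final letter is not what conditions the rule; the number of vowels is.
"hor" has 1 vowel. The stems with 1 vowel (zur → zurori, moh → mohori, maz → mazori) add -ori.
So hor → horori.

horori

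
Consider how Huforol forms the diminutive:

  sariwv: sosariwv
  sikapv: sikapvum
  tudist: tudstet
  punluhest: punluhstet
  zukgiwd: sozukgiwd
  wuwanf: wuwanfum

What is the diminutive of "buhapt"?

sariwv and sikapv both end in -v yet inflect differently (sosariwv, sikapvum), so the final letter is not what conditions the rule; the second-to-last letter is.
"buhapt" has second-to-last letter 'p'. The one such stem in the data (sikapv → sikapvum) adds -um, so the same rule applies.
So buhapt → buhaptum.

buhaptum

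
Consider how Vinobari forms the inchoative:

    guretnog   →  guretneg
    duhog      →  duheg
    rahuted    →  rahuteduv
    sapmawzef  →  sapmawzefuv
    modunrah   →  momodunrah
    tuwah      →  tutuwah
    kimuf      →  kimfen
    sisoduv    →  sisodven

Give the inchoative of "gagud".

gagden

sapmawzef and kimuf both end in -f yet inflect differently (sapmawzefuv, kimfen), so the final letter is not what conditions the rule; the last vowel is.
"gagud" has last vowel 'u'. The stems whose last vowel is 'u' (kimuf → kimfen, sisoduv → sisodven) delete the last vowel and add -en.
So gagud → gagden.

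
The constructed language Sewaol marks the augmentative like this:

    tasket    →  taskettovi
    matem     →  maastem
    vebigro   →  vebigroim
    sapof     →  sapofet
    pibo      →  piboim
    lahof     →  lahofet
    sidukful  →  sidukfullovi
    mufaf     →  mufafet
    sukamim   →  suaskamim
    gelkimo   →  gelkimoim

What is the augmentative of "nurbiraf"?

"nurbiraf" ends in -f. The stems ending in -f (sapof → sapofet, mufaf → mufafet, lahof → lahofet) add -et.
The other patterns: stems ending in -m insert -as- after the first vowel; stems ending in -o add -im; stems ending in -l or -t double the final consonant and add -ovi.
So nurbiraf → nurbirafet.

nurbirafet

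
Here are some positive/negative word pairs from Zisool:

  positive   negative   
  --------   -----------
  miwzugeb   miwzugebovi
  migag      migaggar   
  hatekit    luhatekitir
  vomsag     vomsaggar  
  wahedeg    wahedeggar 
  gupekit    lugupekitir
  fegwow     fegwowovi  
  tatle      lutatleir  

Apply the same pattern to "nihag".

miwzugeb and wahedeg both have last vowel 'e' yet inflect differently (miwzugebovi, wahedeggar), so the last vowel is not what conditions the rule; the final letter is.
"nihag" ends in -g. The stems ending in -g (vomsag → vomsaggar, migag → migaggar, wahedeg → wahedeggar) double the final consonant and add -ar.
The other patterns: stems ending in -b or -w add -ovi; stems ending in -e or -t add lu- … -ir around the stem.
So nihag → nihaggar.

nihaggar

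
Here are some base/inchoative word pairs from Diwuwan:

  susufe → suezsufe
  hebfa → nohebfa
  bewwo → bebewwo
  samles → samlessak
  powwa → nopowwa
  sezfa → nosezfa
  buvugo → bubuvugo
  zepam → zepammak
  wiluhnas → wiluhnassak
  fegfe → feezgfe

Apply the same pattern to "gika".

nogika

"gika" ends in -a. The stems ending in -a (sezfa → nosezfa, powwa → nopowwa, hebfa → nohebfa) add the prefix no-.
The other patterns: stems ending in -e insert -ez- after the first vowel; stems ending in -o repeat the first consonant+vowel as a prefix; stems ending in -m or -s double the final consonant and add -ak.
So gika → nogika.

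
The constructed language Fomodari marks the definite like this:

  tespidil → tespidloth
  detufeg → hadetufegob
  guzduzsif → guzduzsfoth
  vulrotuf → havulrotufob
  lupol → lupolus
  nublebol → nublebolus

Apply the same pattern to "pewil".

pewloth

nublebol and tespidil both end in -l yet inflect differently (nublebolus, tespidloth), so the final letter is not what conditions the rule; the last vowel is.
"pewil" has last vowel 'i'. The stems whose last vowel is 'i' (tespidil → tespidloth, guzduzsif → guzduzsfoth) delete the last vowel and add -oth.
The other patterns: stems whose last vowel is 'e' or 'u' add ha- … -ob around the stem; stems whose last vowel is 'o' add -us.
So pewil → pewloth.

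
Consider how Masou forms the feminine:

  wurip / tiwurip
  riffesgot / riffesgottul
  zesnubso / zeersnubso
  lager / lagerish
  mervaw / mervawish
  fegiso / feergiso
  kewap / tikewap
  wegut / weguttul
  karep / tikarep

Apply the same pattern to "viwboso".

vierwboso

riffesgot and zesnubso both have last vowel 'o' yet inflect differently (riffesgottul, zeersnubso), so the last vowel is not what conditions the rule; the final letter is.
"viwboso" ends in -o. The stems ending in -o (zesnubso → zeersnubso, fegiso → feergiso) insert -er- after the first vowel.
The other patterns: stems ending in -p add the prefix ti-; stems ending in -t double the final consonant and add -ul; stems ending in -r or -w add -ish.
So viwboso → vierwboso.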